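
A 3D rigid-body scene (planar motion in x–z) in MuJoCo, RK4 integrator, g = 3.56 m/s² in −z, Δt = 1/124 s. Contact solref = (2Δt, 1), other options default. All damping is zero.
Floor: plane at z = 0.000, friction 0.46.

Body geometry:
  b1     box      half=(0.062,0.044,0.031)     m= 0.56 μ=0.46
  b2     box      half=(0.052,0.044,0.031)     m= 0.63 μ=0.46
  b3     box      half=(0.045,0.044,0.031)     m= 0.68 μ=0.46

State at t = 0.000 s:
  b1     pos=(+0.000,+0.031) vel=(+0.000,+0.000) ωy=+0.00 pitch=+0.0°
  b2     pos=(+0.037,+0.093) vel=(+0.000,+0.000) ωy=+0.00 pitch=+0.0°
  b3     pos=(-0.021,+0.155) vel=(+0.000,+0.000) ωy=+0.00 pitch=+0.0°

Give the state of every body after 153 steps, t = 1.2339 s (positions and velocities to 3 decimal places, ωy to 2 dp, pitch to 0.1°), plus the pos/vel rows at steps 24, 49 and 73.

State at t = 1.2339 s:
  b1     pos=(+0.000,+0.031) vel=(+0.000,+0.000) ωy=+0.00 pitch=+0.0°
  b2     pos=(+0.037,+0.093) vel=(+0.000,+0.000) ωy=+0.00 pitch=+0.0°
  b3     pos=(-0.136,+0.031) vel=(+0.000,+0.000) ωy=+0.00 pitch=+180.0°

Key-timestep trajectory:
   step    t(s)  b1.x    b1.z    b1.vx   b1.vz   b2.x    b2.z    b2.vx   b2.vz   b3.x    b3.z    b3.vx   b3.vz 
     24  0.1935   +0.000  +0.031  +0.000  +0.000   +0.037  +0.093  +0.000  +0.000   -0.028  +0.153  -0.081  -0.044
     49  0.3952   +0.000  +0.031  +0.001  +0.000   +0.037  +0.093  +0.001  +0.000   -0.053  +0.113  -0.166  -0.414
     73  0.5887   +0.000  +0.031  +0.000  +0.000   +0.037  +0.093  +0.000  +0.000   -0.114  +0.070  -0.324  -0.507


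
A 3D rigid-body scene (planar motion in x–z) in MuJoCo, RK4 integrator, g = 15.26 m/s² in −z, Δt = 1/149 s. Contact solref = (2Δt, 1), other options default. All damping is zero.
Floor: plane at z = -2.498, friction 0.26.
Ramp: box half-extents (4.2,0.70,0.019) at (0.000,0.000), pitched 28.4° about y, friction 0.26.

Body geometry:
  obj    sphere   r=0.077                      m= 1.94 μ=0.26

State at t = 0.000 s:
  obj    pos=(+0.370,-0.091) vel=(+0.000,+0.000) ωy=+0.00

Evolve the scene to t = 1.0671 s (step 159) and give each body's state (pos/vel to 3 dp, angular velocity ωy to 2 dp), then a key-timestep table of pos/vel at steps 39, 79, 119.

State at t = 1.0671 s:
  obj    pos=(+2.967,-1.495) vel=(+4.867,-2.631) ωy=+71.83

Key-timestep trajectory:
   step    t(s)  obj.x    obj.z    obj.vx   obj.vz 
     39  0.2617   +0.526  -0.175  +1.194  -0.646
     79  0.5302   +1.011  -0.438  +2.418  -1.308
    119  0.7987   +1.825  -0.878  +3.643  -1.970


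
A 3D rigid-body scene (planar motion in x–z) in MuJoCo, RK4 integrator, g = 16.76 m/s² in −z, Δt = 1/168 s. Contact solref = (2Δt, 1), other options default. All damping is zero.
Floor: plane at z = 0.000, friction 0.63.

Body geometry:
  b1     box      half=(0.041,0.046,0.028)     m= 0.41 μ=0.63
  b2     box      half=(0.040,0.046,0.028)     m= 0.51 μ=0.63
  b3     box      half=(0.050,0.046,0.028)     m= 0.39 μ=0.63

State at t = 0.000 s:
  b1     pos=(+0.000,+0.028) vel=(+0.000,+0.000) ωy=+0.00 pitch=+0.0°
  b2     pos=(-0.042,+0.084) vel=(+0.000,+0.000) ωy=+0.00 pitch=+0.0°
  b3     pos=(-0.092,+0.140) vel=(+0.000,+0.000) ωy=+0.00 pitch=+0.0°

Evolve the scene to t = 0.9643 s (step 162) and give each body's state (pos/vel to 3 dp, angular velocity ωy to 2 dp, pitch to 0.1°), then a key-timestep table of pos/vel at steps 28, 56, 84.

State at t = 0.9643 s:
  b1     pos=(+0.000,+0.028) vel=(+0.000,+0.000) ωy=+0.00 pitch=+0.0°
  b2     pos=(-0.078,+0.040) vel=(+0.000,+0.000) ωy=+0.00 pitch=-90.0°
  b3     pos=(-0.184,+0.050) vel=(+0.000,+0.000) ωy=+0.00 pitch=-90.0°

Key-timestep trajectory:
   step    t(s)  b1.x    b1.z    b1.vx   b1.vz   b2.x    b2.z    b2.vx   b2.vz   b3.x    b3.z    b3.vx   b3.vz 
     28  0.1667   +0.000  +0.028  +0.000  +0.000   -0.071  +0.059  -0.316  -0.774   -0.155  +0.050  -0.413  +0.124
     56  0.3333   +0.000  +0.028  +0.000  +0.000   -0.078  +0.040  +0.000  +0.000   -0.198  +0.055  +0.028  -0.007
     84  0.5000   +0.000  +0.028  +0.000  +0.000   -0.078  +0.040  +0.000  +0.000   -0.182  +0.051  -0.174  -0.086


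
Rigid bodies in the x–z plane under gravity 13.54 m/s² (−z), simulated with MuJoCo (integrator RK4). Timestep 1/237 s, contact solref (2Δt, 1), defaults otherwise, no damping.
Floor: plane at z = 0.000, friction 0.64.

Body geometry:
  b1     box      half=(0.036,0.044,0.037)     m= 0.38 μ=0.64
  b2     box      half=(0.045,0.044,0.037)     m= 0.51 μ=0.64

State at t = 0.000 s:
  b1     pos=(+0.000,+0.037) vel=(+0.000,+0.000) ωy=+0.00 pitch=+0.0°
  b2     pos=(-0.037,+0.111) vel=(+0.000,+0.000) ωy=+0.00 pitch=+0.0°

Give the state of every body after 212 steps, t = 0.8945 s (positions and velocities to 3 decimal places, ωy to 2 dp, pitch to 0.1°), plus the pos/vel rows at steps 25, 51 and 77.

State at t = 0.8945 s:
  b1     pos=(+0.000,+0.037) vel=(+0.000,+0.000) ωy=+0.00 pitch=+0.0°
  b2     pos=(-0.083,+0.045) vel=(+0.000,+0.000) ωy=+0.00 pitch=-90.0°

Key-timestep trajectory:
   step    t(s)  b1.x    b1.z    b1.vx   b1.vz   b2.x    b2.z    b2.vx   b2.vz 
     25  0.1055   +0.000  +0.037  +0.000  +0.000   -0.039  +0.111  -0.033  -0.002
     51  0.2152   +0.000  +0.037  +0.000  +0.000   -0.047  +0.109  -0.154  -0.048
     77  0.3249   +0.000  +0.037  +0.000  +0.000   -0.075  +0.077  -0.308  -0.818


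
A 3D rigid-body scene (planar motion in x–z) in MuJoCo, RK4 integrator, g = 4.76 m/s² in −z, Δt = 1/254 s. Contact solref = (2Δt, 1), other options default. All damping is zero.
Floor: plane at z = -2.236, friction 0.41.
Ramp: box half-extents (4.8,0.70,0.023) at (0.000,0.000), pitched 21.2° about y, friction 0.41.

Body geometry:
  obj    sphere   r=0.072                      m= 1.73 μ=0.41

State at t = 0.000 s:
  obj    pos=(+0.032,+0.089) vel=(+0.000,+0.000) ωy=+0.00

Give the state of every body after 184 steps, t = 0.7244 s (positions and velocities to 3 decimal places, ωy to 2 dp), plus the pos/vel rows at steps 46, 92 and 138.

State at t = 0.7244 s:
  obj    pos=(+0.333,-0.027) vel=(+0.830,-0.322) ωy=+12.37

Key-timestep trajectory:
   step    t(s)  obj.x    obj.z    obj.vx   obj.vz 
     46  0.1811   +0.051  +0.082  +0.208  -0.081
     92  0.3622   +0.107  +0.060  +0.415  -0.161
    138  0.5433   +0.201  +0.024  +0.623  -0.242


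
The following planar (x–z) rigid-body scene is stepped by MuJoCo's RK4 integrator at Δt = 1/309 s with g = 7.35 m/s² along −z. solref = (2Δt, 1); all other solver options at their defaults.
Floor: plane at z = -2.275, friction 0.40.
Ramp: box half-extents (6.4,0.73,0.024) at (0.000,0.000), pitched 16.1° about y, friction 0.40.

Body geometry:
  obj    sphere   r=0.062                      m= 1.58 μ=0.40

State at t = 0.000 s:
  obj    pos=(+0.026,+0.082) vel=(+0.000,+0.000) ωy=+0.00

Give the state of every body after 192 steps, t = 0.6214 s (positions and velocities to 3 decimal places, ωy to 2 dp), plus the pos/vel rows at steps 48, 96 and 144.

State at t = 0.6214 s:
  obj    pos=(+0.296,+0.004) vel=(+0.869,-0.251) ωy=+14.59

Key-timestep trajectory:
   step    t(s)  obj.x    obj.z    obj.vx   obj.vz 
     48  0.1553   +0.043  +0.077  +0.217  -0.063
     96  0.3107   +0.094  +0.063  +0.435  -0.125
    144  0.4660   +0.178  +0.038  +0.652  -0.188


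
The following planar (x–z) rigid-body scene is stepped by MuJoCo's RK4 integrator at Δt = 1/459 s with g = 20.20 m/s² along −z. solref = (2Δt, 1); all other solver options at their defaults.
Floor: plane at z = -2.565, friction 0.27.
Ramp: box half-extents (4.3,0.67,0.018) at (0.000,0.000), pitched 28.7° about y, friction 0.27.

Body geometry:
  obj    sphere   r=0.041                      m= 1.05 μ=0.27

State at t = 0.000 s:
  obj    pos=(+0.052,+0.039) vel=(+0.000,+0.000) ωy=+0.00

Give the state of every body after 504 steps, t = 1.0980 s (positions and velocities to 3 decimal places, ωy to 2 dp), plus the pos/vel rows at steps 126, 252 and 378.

State at t = 1.0980 s:
  obj    pos=(+3.716,-1.967) vel=(+6.674,-3.654) ωy=+185.55

Key-timestep trajectory:
   step    t(s)  obj.x    obj.z    obj.vx   obj.vz 
    126  0.2745   +0.281  -0.087  +1.669  -0.914
    252  0.5490   +0.968  -0.463  +3.337  -1.827
    378  0.8235   +2.113  -1.090  +5.005  -2.740


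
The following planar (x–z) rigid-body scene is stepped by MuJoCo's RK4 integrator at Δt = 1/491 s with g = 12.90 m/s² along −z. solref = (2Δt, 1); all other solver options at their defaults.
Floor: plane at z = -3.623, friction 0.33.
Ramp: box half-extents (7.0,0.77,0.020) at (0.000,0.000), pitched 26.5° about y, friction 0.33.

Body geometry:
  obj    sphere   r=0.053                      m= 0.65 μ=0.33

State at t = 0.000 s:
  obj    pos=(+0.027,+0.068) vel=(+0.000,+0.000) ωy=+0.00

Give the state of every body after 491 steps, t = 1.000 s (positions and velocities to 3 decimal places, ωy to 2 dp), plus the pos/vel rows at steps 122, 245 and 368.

State at t = 1.000 s:
  obj    pos=(+1.867,-0.849) vel=(+3.679,-1.835) ωy=+77.57

Key-timestep trajectory:
   step    t(s)  obj.x    obj.z    obj.vx   obj.vz 
    122  0.2485   +0.141  +0.011  +0.914  -0.456
    245  0.4990   +0.485  -0.160  +1.836  -0.915
    368  0.7495   +1.061  -0.447  +2.758  -1.375


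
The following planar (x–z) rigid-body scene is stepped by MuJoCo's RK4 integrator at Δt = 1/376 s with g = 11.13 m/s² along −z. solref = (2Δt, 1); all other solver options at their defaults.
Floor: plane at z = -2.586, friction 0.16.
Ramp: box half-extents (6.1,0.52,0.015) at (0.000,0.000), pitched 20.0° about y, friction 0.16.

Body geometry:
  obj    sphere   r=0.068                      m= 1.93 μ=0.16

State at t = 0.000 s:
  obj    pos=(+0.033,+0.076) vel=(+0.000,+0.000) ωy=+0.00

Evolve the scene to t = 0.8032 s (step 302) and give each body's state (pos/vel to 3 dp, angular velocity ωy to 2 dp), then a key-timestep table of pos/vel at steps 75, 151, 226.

State at t = 0.8032 s:
  obj    pos=(+0.857,-0.224) vel=(+2.052,-0.747) ωy=+32.11

Key-timestep trajectory:
   step    t(s)  obj.x    obj.z    obj.vx   obj.vz 
     75  0.1995   +0.084  +0.058  +0.510  -0.186
    151  0.4016   +0.239  +0.001  +1.026  -0.374
    226  0.6011   +0.495  -0.092  +1.536  -0.559


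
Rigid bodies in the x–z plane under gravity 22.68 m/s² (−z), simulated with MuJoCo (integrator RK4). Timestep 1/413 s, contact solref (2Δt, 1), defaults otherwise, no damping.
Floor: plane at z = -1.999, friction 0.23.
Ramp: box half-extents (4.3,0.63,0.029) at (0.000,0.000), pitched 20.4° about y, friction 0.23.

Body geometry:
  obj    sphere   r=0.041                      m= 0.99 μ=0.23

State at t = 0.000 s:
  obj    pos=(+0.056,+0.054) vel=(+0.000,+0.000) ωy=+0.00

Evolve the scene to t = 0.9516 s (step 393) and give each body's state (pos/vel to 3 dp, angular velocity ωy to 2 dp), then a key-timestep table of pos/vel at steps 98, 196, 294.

State at t = 0.9516 s:
  obj    pos=(+2.452,-0.837) vel=(+5.036,-1.873) ωy=+131.05

Key-timestep trajectory:
   step    t(s)  obj.x    obj.z    obj.vx   obj.vz 
     98  0.2373   +0.205  -0.002  +1.256  -0.467
    196  0.4746   +0.652  -0.168  +2.512  -0.934
    294  0.7119   +1.397  -0.445  +3.768  -1.401


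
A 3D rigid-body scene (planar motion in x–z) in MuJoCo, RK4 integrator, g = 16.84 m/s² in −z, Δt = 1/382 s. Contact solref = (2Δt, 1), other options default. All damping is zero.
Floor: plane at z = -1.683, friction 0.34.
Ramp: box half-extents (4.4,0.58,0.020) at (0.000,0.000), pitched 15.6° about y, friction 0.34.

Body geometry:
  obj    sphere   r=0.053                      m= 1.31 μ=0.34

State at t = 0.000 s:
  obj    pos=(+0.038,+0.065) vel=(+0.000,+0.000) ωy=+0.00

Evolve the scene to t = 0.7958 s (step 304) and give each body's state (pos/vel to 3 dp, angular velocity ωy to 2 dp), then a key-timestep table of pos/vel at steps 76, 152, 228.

State at t = 0.7958 s:
  obj    pos=(+1.025,-0.210) vel=(+2.479,-0.692) ωy=+48.57

Key-timestep trajectory:
   step    t(s)  obj.x    obj.z    obj.vx   obj.vz 
     76  0.1990   +0.100  +0.048  +0.620  -0.173
    152  0.3979   +0.285  -0.004  +1.240  -0.346
    228  0.5969   +0.593  -0.090  +1.860  -0.519


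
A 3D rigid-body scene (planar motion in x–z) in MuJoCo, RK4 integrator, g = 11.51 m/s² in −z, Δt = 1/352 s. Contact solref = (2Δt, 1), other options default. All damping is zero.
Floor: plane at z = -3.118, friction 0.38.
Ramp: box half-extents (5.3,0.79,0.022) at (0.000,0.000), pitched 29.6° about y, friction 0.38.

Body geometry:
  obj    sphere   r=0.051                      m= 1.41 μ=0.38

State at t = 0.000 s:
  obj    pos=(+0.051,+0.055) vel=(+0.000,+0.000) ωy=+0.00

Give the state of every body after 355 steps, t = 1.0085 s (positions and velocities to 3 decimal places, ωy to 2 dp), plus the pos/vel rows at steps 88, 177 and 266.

State at t = 1.0085 s:
  obj    pos=(+1.847,-0.965) vel=(+3.561,-2.023) ωy=+80.30

Key-timestep trajectory:
   step    t(s)  obj.x    obj.z    obj.vx   obj.vz 
     88  0.2500   +0.161  -0.008  +0.883  -0.502
    177  0.5028   +0.497  -0.199  +1.776  -1.009
    266  0.7557   +1.059  -0.518  +2.668  -1.516


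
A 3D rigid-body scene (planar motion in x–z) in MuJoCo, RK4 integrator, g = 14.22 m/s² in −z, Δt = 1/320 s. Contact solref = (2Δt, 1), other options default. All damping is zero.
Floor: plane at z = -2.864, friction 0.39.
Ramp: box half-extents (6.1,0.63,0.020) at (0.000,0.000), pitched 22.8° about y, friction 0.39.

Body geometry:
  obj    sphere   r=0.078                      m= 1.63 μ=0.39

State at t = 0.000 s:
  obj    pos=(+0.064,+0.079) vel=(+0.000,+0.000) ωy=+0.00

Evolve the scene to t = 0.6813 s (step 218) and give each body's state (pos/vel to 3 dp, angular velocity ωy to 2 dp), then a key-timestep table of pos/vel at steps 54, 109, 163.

State at t = 0.6813 s:
  obj    pos=(+0.906,-0.275) vel=(+2.472,-1.039) ωy=+34.37

Key-timestep trajectory:
   step    t(s)  obj.x    obj.z    obj.vx   obj.vz 
     54  0.1688   +0.116  +0.058  +0.612  -0.257
    109  0.3406   +0.275  -0.009  +1.236  -0.520
    163  0.5094   +0.535  -0.119  +1.848  -0.777


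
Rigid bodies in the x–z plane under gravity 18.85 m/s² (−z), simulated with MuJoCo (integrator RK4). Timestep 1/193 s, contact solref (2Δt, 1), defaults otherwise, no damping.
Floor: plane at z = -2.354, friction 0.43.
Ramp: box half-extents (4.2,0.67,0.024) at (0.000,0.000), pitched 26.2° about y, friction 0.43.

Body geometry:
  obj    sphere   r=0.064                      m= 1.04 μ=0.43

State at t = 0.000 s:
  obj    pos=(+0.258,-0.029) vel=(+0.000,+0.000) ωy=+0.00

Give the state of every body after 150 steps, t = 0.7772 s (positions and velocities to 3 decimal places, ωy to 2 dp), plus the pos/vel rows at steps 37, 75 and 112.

State at t = 0.7772 s:
  obj    pos=(+1.869,-0.822) vel=(+4.145,-2.040) ωy=+72.18

Key-timestep trajectory:
   step    t(s)  obj.x    obj.z    obj.vx   obj.vz 
     37  0.1917   +0.356  -0.077  +1.023  -0.503
     75  0.3886   +0.661  -0.227  +2.073  -1.020
    112  0.5803   +1.156  -0.471  +3.095  -1.523


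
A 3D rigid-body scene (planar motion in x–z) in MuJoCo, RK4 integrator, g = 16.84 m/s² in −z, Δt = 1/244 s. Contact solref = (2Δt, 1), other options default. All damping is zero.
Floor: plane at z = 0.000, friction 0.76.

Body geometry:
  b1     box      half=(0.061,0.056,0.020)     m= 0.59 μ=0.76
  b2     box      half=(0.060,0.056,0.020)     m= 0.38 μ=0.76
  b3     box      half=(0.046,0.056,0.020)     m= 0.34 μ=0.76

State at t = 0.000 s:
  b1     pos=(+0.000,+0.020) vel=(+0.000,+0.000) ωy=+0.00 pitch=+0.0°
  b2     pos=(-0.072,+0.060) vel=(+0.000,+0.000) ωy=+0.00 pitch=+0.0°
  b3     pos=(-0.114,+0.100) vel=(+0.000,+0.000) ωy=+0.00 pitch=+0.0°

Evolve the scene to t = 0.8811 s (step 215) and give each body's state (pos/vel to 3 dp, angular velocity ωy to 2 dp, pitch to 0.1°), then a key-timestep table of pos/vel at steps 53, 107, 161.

State at t = 0.8811 s:
  b1     pos=(+0.000,+0.020) vel=(+0.000,+0.000) ωy=+0.00 pitch=+0.0°
  b2     pos=(-0.081,+0.051) vel=(-0.001,+0.000) ωy=+0.01 pitch=-34.6°
  b3     pos=(-0.250,+0.020) vel=(+0.000,+0.000) ωy=+0.00 pitch=+180.0°

Key-timestep trajectory:
   step    t(s)  b1.x    b1.z    b1.vx   b1.vz   b2.x    b2.z    b2.vx   b2.vz   b3.x    b3.z    b3.vx   b3.vz 
     53  0.2172   +0.000  +0.020  +0.000  +0.000   -0.083  +0.053  +0.273  -0.174   -0.200  +0.050  -0.394  +0.010
    107  0.4385   +0.000  +0.020  +0.000  +0.000   -0.080  +0.051  -0.001  -0.001   -0.250  +0.020  +0.000  +0.000
    161  0.6598   +0.000  +0.020  +0.000  +0.000   -0.080  +0.051  -0.001  +0.000   -0.250  +0.020  +0.000  +0.000


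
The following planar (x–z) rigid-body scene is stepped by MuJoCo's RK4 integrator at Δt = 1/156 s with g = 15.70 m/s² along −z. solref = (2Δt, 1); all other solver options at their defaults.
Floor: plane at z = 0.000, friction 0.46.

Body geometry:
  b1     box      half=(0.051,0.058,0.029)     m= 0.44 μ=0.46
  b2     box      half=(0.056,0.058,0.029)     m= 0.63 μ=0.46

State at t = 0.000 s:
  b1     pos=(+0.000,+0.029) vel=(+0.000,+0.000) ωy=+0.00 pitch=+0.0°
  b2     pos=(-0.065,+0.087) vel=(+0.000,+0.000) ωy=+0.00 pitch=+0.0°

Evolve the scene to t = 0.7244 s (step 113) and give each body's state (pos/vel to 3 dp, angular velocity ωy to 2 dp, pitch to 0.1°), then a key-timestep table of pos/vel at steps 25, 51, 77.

State at t = 0.7244 s:
  b1     pos=(+0.000,+0.029) vel=(+0.000,+0.000) ωy=+0.00 pitch=+0.0°
  b2     pos=(-0.123,+0.056) vel=(+0.000,+0.000) ωy=+0.00 pitch=-90.0°

Key-timestep trajectory:
   step    t(s)  b1.x    b1.z    b1.vx   b1.vz   b2.x    b2.z    b2.vx   b2.vz 
     25  0.1603   +0.000  +0.029  +0.000  +0.000   -0.095  +0.062  -0.296  +0.078
     51  0.3269   +0.000  +0.029  +0.000  +0.000   -0.137  +0.061  -0.025  +0.008
     77  0.4936   +0.000  +0.029  +0.000  +0.000   -0.118  +0.058  -0.044  -0.012


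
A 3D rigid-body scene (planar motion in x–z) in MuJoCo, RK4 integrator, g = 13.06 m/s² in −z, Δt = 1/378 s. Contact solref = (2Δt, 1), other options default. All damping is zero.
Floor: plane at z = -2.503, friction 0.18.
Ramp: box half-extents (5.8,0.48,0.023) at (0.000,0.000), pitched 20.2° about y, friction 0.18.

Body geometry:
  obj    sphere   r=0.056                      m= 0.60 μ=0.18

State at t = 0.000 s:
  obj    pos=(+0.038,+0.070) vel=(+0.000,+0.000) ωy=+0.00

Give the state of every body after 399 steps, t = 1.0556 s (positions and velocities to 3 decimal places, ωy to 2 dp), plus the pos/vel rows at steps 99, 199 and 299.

State at t = 1.0556 s:
  obj    pos=(+1.722,-0.550) vel=(+3.191,-1.174) ωy=+60.71

Key-timestep trajectory:
   step    t(s)  obj.x    obj.z    obj.vx   obj.vz 
     99  0.2619   +0.142  +0.032  +0.792  -0.291
    199  0.5265   +0.457  -0.084  +1.592  -0.586
    299  0.7910   +0.984  -0.278  +2.391  -0.880


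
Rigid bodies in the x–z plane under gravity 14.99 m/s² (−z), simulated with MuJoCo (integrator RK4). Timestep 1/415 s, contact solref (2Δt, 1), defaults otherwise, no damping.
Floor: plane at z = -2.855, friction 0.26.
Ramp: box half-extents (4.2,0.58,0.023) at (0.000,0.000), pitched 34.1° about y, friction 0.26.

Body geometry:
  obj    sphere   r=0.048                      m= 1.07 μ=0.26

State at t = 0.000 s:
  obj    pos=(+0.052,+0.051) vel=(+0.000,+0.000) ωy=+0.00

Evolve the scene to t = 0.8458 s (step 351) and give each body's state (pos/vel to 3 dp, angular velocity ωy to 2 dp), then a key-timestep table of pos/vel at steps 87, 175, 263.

State at t = 0.8458 s:
  obj    pos=(+1.830,-1.153) vel=(+4.204,-2.847) ωy=+105.76

Key-timestep trajectory:
   step    t(s)  obj.x    obj.z    obj.vx   obj.vz 
     87  0.2096   +0.161  -0.023  +1.042  -0.706
    175  0.4217   +0.494  -0.249  +2.096  -1.419
    263  0.6337   +1.050  -0.625  +3.150  -2.133


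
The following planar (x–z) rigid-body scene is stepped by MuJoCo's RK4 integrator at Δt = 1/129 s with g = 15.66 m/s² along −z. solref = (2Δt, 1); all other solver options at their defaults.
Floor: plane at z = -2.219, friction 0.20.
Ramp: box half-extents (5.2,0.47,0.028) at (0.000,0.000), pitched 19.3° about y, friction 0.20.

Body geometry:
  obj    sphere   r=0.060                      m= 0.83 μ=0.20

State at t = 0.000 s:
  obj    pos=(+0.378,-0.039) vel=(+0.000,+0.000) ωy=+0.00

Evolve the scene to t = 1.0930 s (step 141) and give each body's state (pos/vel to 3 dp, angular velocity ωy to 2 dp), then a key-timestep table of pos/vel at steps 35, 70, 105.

State at t = 1.0930 s:
  obj    pos=(+2.462,-0.769) vel=(+3.814,-1.336) ωy=+67.33

Key-timestep trajectory:
   step    t(s)  obj.x    obj.z    obj.vx   obj.vz 
     35  0.2713   +0.506  -0.084  +0.947  -0.332
     70  0.5426   +0.892  -0.219  +1.894  -0.663
    105  0.8140   +1.534  -0.444  +2.840  -0.995


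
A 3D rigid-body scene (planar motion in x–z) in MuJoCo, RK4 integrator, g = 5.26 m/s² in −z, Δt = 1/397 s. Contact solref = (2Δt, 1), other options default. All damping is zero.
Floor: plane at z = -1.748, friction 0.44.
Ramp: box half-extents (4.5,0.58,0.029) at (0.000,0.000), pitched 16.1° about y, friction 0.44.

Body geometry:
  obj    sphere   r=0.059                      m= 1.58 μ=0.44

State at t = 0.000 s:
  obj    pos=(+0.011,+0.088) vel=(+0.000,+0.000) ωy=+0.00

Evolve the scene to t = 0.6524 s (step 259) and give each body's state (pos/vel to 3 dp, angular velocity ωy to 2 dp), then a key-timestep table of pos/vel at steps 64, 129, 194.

State at t = 0.6524 s:
  obj    pos=(+0.224,+0.027) vel=(+0.653,-0.189) ωy=+11.52

Key-timestep trajectory:
   step    t(s)  obj.x    obj.z    obj.vx   obj.vz 
     64  0.1612   +0.024  +0.085  +0.161  -0.047
    129  0.3249   +0.064  +0.073  +0.325  -0.094
    194  0.4887   +0.131  +0.054  +0.489  -0.141


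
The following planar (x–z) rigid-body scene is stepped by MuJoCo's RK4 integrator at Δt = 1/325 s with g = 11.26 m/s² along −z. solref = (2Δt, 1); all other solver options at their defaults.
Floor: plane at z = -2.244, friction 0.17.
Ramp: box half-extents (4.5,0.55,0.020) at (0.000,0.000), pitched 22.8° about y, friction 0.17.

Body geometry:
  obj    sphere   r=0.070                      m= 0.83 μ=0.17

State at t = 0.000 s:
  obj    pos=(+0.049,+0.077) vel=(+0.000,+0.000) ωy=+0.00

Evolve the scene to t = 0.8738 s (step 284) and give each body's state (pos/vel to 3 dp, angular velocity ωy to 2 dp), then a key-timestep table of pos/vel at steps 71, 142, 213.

State at t = 0.8738 s:
  obj    pos=(+1.146,-0.384) vel=(+2.511,-1.055) ωy=+38.90

Key-timestep trajectory:
   step    t(s)  obj.x    obj.z    obj.vx   obj.vz 
     71  0.2185   +0.118  +0.048  +0.628  -0.264
    142  0.4369   +0.323  -0.038  +1.256  -0.528
    213  0.6554   +0.666  -0.182  +1.883  -0.792


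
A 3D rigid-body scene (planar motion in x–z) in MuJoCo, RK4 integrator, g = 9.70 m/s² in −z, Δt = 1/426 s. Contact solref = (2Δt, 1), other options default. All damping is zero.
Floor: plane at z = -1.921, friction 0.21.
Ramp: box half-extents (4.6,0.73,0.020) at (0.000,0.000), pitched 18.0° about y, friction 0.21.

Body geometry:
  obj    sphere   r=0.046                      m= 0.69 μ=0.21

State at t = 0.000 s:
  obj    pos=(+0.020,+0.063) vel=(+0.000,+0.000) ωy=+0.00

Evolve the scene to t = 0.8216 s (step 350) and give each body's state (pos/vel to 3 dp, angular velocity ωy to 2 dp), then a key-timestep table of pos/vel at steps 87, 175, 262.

State at t = 0.8216 s:
  obj    pos=(+0.707,-0.160) vel=(+1.673,-0.544) ωy=+38.24

Key-timestep trajectory:
   step    t(s)  obj.x    obj.z    obj.vx   obj.vz 
     87  0.2042   +0.062  +0.049  +0.416  -0.135
    175  0.4108   +0.192  +0.007  +0.837  -0.272
    262  0.6150   +0.405  -0.062  +1.252  -0.407


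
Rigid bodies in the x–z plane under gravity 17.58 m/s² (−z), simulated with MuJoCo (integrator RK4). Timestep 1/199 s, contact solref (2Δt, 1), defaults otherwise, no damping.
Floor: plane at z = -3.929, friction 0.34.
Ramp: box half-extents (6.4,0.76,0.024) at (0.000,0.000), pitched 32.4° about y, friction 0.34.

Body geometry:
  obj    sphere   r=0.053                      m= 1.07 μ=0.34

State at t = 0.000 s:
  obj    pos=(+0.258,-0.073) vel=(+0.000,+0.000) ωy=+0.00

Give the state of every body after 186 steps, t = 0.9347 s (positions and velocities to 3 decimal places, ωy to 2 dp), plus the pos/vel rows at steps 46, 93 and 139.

State at t = 0.9347 s:
  obj    pos=(+2.740,-1.648) vel=(+5.310,-3.370) ωy=+118.64

Key-timestep trajectory:
   step    t(s)  obj.x    obj.z    obj.vx   obj.vz 
     46  0.2312   +0.410  -0.169  +1.313  -0.834
     93  0.4673   +0.879  -0.466  +2.655  -1.685
    139  0.6985   +1.644  -0.952  +3.968  -2.518


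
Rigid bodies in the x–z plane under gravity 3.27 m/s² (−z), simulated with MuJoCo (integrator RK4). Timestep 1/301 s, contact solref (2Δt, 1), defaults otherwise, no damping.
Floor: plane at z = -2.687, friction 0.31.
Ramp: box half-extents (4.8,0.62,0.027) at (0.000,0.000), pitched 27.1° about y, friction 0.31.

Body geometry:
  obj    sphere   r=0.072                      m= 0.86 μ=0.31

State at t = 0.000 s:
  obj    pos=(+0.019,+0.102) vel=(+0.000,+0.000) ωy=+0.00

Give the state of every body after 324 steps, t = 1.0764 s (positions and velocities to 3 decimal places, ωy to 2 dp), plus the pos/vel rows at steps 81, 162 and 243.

State at t = 1.0764 s:
  obj    pos=(+0.568,-0.179) vel=(+1.020,-0.522) ωy=+15.91

Key-timestep trajectory:
   step    t(s)  obj.x    obj.z    obj.vx   obj.vz 
     81  0.2691   +0.053  +0.084  +0.255  -0.130
    162  0.5382   +0.156  +0.031  +0.510  -0.261
    243  0.8073   +0.328  -0.056  +0.765  -0.391


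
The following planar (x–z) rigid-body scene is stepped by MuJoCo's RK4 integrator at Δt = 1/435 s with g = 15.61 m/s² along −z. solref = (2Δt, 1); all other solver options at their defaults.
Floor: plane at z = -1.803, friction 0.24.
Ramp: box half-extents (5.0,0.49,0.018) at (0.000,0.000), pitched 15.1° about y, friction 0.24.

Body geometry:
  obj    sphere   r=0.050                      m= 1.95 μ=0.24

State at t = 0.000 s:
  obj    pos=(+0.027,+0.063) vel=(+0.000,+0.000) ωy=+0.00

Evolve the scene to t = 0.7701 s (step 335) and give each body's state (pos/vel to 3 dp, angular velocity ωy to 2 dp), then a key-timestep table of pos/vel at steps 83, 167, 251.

State at t = 0.7701 s:
  obj    pos=(+0.859,-0.161) vel=(+2.160,-0.583) ωy=+44.73

Key-timestep trajectory:
   step    t(s)  obj.x    obj.z    obj.vx   obj.vz 
     83  0.1908   +0.078  +0.049  +0.535  -0.144
    167  0.3839   +0.234  +0.007  +1.077  -0.291
    251  0.5770   +0.494  -0.063  +1.618  -0.437


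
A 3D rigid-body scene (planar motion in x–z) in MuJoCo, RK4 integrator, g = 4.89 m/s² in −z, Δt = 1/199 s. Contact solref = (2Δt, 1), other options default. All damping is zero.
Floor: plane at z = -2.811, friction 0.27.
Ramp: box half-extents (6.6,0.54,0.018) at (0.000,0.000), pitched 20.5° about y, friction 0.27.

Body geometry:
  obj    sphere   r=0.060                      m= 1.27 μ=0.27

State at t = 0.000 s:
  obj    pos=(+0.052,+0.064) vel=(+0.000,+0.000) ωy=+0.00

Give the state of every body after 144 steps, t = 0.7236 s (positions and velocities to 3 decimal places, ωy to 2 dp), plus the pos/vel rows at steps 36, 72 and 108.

State at t = 0.7236 s:
  obj    pos=(+0.352,-0.048) vel=(+0.829,-0.310) ωy=+14.75

Key-timestep trajectory:
   step    t(s)  obj.x    obj.z    obj.vx   obj.vz 
     36  0.1809   +0.071  +0.057  +0.207  -0.078
     72  0.3618   +0.127  +0.036  +0.415  -0.155
    108  0.5427   +0.221  +0.001  +0.622  -0.233


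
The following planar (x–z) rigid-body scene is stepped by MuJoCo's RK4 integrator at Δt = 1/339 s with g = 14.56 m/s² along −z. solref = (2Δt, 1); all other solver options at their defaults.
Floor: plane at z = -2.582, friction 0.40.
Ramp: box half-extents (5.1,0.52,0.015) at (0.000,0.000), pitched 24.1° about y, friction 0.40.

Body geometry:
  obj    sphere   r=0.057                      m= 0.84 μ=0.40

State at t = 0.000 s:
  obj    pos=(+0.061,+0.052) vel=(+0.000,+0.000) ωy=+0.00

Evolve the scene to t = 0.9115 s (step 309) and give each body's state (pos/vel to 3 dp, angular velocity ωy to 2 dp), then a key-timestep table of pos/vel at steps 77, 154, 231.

State at t = 0.9115 s:
  obj    pos=(+1.671,-0.669) vel=(+3.533,-1.581) ωy=+67.90

Key-timestep trajectory:
   step    t(s)  obj.x    obj.z    obj.vx   obj.vz 
     77  0.2271   +0.161  +0.007  +0.881  -0.394
    154  0.4543   +0.461  -0.127  +1.761  -0.788
    231  0.6814   +0.961  -0.351  +2.642  -1.182


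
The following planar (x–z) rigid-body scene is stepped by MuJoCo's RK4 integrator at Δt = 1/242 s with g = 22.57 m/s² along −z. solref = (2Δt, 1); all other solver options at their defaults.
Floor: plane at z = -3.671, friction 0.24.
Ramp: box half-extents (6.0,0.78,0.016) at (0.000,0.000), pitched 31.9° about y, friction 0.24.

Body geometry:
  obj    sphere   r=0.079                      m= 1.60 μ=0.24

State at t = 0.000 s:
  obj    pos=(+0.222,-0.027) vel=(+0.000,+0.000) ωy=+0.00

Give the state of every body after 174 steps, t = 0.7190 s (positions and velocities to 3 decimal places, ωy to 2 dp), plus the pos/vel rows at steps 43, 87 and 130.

State at t = 0.7190 s:
  obj    pos=(+2.092,-1.190) vel=(+5.201,-3.237) ωy=+77.51

Key-timestep trajectory:
   step    t(s)  obj.x    obj.z    obj.vx   obj.vz 
     43  0.1777   +0.337  -0.098  +1.286  -0.800
     87  0.3595   +0.690  -0.318  +2.601  -1.619
    130  0.5372   +1.266  -0.676  +3.886  -2.419


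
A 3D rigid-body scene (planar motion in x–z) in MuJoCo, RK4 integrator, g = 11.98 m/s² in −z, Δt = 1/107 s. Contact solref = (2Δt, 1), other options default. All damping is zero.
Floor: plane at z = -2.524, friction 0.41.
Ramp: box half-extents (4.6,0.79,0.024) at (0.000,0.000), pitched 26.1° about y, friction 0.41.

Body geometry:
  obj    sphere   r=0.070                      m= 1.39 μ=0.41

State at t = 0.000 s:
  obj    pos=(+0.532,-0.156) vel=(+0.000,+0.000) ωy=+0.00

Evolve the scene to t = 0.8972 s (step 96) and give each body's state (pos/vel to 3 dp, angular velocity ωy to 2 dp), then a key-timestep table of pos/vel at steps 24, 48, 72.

State at t = 0.8972 s:
  obj    pos=(+1.893,-0.823) vel=(+3.033,-1.486) ωy=+48.24

Key-timestep trajectory:
   step    t(s)  obj.x    obj.z    obj.vx   obj.vz 
     24  0.2243   +0.617  -0.198  +0.759  -0.372
     48  0.4486   +0.872  -0.323  +1.517  -0.743
     72  0.6729   +1.298  -0.531  +2.275  -1.114


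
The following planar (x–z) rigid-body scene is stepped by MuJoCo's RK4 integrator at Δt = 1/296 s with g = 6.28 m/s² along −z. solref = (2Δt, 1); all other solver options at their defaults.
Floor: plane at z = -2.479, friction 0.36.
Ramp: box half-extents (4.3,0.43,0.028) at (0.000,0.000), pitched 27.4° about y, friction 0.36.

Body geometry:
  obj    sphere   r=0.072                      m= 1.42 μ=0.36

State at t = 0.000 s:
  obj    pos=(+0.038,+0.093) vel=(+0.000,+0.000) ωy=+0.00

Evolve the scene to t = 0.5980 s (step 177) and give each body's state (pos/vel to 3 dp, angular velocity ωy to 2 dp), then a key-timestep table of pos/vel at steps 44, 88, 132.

State at t = 0.5980 s:
  obj    pos=(+0.366,-0.077) vel=(+1.096,-0.568) ωy=+17.14

Key-timestep trajectory:
   step    t(s)  obj.x    obj.z    obj.vx   obj.vz 
     44  0.1486   +0.058  +0.082  +0.273  -0.141
     88  0.2973   +0.119  +0.051  +0.545  -0.282
    132  0.4459   +0.220  -0.002  +0.817  -0.424


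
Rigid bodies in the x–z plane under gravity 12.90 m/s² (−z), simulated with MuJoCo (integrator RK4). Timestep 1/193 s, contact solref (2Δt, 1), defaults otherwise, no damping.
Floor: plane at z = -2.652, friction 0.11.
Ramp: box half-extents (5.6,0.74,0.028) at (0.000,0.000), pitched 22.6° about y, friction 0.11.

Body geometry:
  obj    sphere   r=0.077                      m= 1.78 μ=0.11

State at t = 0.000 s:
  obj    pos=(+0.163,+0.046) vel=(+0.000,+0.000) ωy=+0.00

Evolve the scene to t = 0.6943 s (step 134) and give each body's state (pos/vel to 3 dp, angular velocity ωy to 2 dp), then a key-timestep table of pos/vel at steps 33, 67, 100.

State at t = 0.6943 s:
  obj    pos=(+0.975,-0.292) vel=(+2.342,-0.959) ωy=+29.57

Key-timestep trajectory:
   step    t(s)  obj.x    obj.z    obj.vx   obj.vz 
     33  0.1710   +0.212  +0.025  +0.578  -0.233
     67  0.3472   +0.366  -0.039  +1.170  -0.482
    100  0.5181   +0.615  -0.142  +1.750  -0.710


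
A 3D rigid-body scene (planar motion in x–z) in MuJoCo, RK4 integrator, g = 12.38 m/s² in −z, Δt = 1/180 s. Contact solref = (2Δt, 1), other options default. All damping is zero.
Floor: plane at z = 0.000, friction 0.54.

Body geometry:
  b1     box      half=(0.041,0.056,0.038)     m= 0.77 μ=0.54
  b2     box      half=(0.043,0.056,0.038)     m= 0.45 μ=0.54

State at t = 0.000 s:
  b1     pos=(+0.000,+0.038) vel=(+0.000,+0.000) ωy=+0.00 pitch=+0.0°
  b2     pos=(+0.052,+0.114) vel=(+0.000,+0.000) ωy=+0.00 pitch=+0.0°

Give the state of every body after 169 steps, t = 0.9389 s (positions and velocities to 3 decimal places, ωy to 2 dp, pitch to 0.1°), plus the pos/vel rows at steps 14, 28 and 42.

State at t = 0.9389 s:
  b1     pos=(+0.000,+0.038) vel=(+0.000,+0.000) ωy=+0.00 pitch=+0.0°
  b2     pos=(+0.097,+0.043) vel=(+0.000,+0.000) ωy=+0.00 pitch=+90.0°

Key-timestep trajectory:
   step    t(s)  b1.x    b1.z    b1.vx   b1.vz   b2.x    b2.z    b2.vx   b2.vz 
     14  0.0778   +0.000  +0.038  +0.000  +0.000   +0.058  +0.112  +0.167  -0.081
     28  0.1556   +0.000  +0.038  +0.000  +0.000   +0.078  +0.092  +0.300  -0.531
     42  0.2333   +0.000  +0.038  +0.000  +0.000   +0.097  +0.040  -0.011  +0.132


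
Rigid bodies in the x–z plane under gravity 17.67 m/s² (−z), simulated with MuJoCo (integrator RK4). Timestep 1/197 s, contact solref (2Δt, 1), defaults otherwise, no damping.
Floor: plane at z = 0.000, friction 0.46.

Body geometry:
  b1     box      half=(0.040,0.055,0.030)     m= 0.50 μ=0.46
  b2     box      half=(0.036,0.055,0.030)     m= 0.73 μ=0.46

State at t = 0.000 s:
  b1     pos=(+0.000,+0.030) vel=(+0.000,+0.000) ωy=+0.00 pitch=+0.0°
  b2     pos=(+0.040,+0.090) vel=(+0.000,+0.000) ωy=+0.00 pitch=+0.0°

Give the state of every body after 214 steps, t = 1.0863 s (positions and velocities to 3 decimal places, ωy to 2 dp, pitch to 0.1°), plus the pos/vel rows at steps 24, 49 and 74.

State at t = 1.0863 s:
  b1     pos=(+0.000,+0.030) vel=(+0.000,+0.000) ωy=+0.00 pitch=+0.0°
  b2     pos=(+0.080,+0.036) vel=(+0.000,+0.000) ωy=+0.00 pitch=+90.0°

Key-timestep trajectory:
   step    t(s)  b1.x    b1.z    b1.vx   b1.vz   b2.x    b2.z    b2.vx   b2.vz 
     24  0.1218   +0.000  +0.030  +0.000  +0.000   +0.040  +0.090  +0.007  +0.000
     49  0.2487   +0.000  +0.030  +0.000  +0.000   +0.044  +0.090  +0.069  -0.009
     74  0.3756   +0.000  +0.030  +0.000  +0.000   +0.070  +0.068  +0.332  -0.725


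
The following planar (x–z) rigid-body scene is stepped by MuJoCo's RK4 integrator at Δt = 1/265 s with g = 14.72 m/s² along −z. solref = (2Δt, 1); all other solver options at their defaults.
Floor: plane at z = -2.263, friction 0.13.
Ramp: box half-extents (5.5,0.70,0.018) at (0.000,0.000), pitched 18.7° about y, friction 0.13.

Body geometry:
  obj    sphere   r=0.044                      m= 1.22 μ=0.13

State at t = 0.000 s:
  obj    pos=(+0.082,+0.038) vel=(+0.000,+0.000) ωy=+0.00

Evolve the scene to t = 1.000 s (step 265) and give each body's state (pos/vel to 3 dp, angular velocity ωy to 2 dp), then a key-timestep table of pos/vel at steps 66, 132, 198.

State at t = 1.000 s:
  obj    pos=(+1.679,-0.503) vel=(+3.193,-1.081) ωy=+76.60

Key-timestep trajectory:
   step    t(s)  obj.x    obj.z    obj.vx   obj.vz 
     66  0.2491   +0.181  +0.004  +0.795  -0.269
    132  0.4981   +0.478  -0.096  +1.591  -0.538
    198  0.7472   +0.973  -0.264  +2.386  -0.808


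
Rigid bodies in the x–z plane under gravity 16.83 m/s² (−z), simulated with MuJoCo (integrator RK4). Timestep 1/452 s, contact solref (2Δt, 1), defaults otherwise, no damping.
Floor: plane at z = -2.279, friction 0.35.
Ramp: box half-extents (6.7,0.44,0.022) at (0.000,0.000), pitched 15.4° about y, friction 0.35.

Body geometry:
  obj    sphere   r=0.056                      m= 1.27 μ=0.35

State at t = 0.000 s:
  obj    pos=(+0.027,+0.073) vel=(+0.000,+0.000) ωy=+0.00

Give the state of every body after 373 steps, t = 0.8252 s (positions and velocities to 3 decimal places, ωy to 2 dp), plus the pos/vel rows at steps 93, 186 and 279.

State at t = 0.8252 s:
  obj    pos=(+1.075,-0.215) vel=(+2.540,-0.700) ωy=+47.04

Key-timestep trajectory:
   step    t(s)  obj.x    obj.z    obj.vx   obj.vz 
     93  0.2058   +0.092  +0.055  +0.633  -0.174
    186  0.4115   +0.288  +0.002  +1.267  -0.349
    279  0.6173   +0.613  -0.088  +1.900  -0.523


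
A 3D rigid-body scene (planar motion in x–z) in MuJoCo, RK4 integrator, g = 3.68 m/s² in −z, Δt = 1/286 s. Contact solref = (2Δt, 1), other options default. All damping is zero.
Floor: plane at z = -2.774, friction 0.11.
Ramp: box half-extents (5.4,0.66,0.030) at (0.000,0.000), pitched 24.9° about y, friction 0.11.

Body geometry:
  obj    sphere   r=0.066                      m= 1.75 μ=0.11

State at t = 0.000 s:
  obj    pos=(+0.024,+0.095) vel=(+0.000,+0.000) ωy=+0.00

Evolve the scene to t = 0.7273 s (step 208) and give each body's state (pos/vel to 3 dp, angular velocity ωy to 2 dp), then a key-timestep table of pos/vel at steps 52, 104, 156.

State at t = 0.7273 s:
  obj    pos=(+0.308,-0.037) vel=(+0.779,-0.364) ωy=+10.11

Key-timestep trajectory:
   step    t(s)  obj.x    obj.z    obj.vx   obj.vz 
     52  0.1818   +0.042  +0.087  +0.196  -0.088
    104  0.3636   +0.095  +0.062  +0.391  -0.179
    156  0.5455   +0.183  +0.021  +0.584  -0.273


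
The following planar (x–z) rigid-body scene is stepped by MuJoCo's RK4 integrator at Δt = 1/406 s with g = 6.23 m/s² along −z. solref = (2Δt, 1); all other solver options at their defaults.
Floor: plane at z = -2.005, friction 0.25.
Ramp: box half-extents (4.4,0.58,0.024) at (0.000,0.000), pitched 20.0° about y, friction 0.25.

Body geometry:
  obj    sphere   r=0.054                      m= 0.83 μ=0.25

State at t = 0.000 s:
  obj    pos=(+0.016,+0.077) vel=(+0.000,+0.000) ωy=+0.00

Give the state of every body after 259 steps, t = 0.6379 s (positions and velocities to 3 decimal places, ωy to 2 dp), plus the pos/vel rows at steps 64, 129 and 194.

State at t = 0.6379 s:
  obj    pos=(+0.307,-0.029) vel=(+0.912,-0.332) ωy=+17.98

Key-timestep trajectory:
   step    t(s)  obj.x    obj.z    obj.vx   obj.vz 
     64  0.1576   +0.034  +0.071  +0.225  -0.082
    129  0.3177   +0.088  +0.051  +0.454  -0.165
    194  0.4778   +0.179  +0.018  +0.683  -0.249


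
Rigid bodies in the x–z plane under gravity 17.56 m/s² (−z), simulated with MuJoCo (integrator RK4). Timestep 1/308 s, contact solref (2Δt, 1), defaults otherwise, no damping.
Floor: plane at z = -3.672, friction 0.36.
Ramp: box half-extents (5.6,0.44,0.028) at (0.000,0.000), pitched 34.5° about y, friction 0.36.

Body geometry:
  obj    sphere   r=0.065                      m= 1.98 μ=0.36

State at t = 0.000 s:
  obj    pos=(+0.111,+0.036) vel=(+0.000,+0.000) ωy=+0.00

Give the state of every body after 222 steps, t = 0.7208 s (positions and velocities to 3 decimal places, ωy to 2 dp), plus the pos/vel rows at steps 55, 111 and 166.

State at t = 0.7208 s:
  obj    pos=(+1.632,-1.009) vel=(+4.220,-2.900) ωy=+78.77

Key-timestep trajectory:
   step    t(s)  obj.x    obj.z    obj.vx   obj.vz 
     55  0.1786   +0.205  -0.028  +1.046  -0.719
    111  0.3604   +0.492  -0.225  +2.110  -1.450
    166  0.5390   +0.962  -0.548  +3.156  -2.169


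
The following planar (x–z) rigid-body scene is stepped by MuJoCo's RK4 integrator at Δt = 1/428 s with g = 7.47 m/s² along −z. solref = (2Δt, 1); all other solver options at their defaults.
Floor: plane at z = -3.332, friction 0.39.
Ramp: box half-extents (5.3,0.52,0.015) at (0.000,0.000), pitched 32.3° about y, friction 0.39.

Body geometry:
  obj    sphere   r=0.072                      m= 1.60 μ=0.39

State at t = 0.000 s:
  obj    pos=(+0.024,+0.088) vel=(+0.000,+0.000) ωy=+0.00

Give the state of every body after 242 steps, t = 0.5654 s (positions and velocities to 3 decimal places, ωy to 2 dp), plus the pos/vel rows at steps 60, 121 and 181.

State at t = 0.5654 s:
  obj    pos=(+0.409,-0.156) vel=(+1.363,-0.861) ωy=+22.39

Key-timestep trajectory:
   step    t(s)  obj.x    obj.z    obj.vx   obj.vz 
     60  0.1402   +0.048  +0.073  +0.338  -0.214
    121  0.2827   +0.120  +0.027  +0.681  -0.431
    181  0.4229   +0.239  -0.048  +1.019  -0.644
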